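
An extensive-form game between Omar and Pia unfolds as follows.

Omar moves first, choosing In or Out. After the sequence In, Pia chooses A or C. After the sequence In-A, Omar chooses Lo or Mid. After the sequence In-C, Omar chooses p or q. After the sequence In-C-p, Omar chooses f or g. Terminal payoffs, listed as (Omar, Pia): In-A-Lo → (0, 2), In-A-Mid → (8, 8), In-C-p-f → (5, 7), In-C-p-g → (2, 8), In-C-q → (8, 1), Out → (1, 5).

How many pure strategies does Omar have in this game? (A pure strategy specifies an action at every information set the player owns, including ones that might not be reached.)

Omar owns the root with actions {In, Out} — two choices.
Omar owns the node after In-A with actions {Lo, Mid} — two choices.
Omar owns the node after In-C with actions {p, q} — two choices.
Omar owns the node after In-C-p with actions {f, g} — two choices.
A pure strategy fixes one action at each information set independently, so the count is the product 2 × 2 × 2 × 2 = 16.
(For reference, Pia has 2 pure strategies, giving a 16×2 normal-form matrix.)

16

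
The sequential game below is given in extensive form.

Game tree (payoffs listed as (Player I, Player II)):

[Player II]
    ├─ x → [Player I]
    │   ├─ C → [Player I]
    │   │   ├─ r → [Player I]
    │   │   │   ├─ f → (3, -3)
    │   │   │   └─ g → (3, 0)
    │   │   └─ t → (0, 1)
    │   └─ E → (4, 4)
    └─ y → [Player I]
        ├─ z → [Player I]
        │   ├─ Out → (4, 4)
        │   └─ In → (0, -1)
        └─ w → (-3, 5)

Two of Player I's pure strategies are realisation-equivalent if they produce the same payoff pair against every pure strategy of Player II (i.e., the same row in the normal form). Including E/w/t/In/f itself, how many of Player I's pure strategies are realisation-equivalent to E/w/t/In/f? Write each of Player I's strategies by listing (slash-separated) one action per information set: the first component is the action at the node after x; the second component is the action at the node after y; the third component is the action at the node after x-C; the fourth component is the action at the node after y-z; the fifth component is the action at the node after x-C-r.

8

Row for E/w/t/In/f (columns x, y): (4,4) (-3,5).
Under E/w/t/In/f, Player I's choice at the node after x-C and at the node after y-z and at the node after x-C-r can never be reached regardless of what Player II does, so varying those choices leaves every outcome unchanged.
Holding the reachable choices fixed and varying the unreachable ones freely already gives 2 × 2 × 2 = 8 equivalent strategies.
No other strategy reproduces this row, so those 8 are the full class: E/w/r/Out/f, E/w/r/Out/g, E/w/r/In/f, E/w/r/In/g, E/w/t/Out/f, E/w/t/Out/g, E/w/t/In/f, E/w/t/In/g.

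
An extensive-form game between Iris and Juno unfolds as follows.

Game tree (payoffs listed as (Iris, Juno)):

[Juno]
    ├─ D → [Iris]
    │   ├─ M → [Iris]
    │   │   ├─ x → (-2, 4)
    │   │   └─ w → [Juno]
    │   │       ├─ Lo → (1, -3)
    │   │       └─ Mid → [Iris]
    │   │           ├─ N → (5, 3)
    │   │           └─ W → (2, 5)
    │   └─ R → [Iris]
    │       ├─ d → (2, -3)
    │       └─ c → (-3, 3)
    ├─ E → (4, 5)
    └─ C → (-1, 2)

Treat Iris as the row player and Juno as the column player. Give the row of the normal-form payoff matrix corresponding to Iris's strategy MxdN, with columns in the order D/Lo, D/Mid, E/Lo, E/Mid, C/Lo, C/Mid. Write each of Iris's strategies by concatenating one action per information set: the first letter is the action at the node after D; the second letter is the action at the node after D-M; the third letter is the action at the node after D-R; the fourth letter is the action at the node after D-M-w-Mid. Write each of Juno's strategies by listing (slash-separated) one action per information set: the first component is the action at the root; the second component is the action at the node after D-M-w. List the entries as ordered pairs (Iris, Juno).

(-2,4) (-2,4) (4,5) (4,5) (-1,2) (-1,2)

vs D/Lo: Juno plays D → Iris plays M at [D] → Iris plays x at [D-M] → (-2, 4)
vs D/Mid: Juno plays D → Iris plays M at [D] → Iris plays x at [D-M] → (-2, 4)
vs E/Lo: Juno plays E → (4, 5)
vs E/Mid: Juno plays E → (4, 5)
vs C/Lo: Juno plays C → (-1, 2)
vs C/Mid: Juno plays C → (-1, 2)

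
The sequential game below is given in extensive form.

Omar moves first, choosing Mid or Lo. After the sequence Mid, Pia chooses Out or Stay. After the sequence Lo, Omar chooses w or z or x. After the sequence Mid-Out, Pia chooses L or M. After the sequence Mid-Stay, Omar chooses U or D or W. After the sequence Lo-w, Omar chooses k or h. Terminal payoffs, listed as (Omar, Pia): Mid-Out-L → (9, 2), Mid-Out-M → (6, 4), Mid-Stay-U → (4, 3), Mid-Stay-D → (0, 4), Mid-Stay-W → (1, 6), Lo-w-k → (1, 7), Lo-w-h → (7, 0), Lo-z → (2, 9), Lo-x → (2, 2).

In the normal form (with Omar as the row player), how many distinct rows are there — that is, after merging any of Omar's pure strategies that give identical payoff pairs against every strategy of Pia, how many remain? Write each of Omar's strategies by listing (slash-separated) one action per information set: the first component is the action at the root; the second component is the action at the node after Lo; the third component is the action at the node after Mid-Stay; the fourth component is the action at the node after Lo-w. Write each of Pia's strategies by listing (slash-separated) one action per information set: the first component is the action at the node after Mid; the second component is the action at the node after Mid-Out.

Omar has 36 pure strategies: Mid/w/U/k, Mid/w/U/h, Mid/w/D/k, Mid/w/D/h, Mid/w/W/k, Mid/w/W/h, Mid/z/U/k, Mid/z/U/h, Mid/z/D/k, Mid/z/D/h, Mid/z/W/k, Mid/z/W/h, Mid/x/U/k, Mid/x/U/h, Mid/x/D/k, Mid/x/D/h, Mid/x/W/k, Mid/x/W/h, Lo/w/U/k, Lo/w/U/h, Lo/w/D/k, Lo/w/D/h, Lo/w/W/k, Lo/w/W/h, Lo/z/U/k, Lo/z/U/h, Lo/z/D/k, Lo/z/D/h, Lo/z/W/k, Lo/z/W/h, Lo/x/U/k, Lo/x/U/h, Lo/x/D/k, Lo/x/D/h, Lo/x/W/k, Lo/x/W/h. Columns: Out/L, Out/M, Stay/L, Stay/M.
{Mid/w/U/k, Mid/w/U/h, Mid/z/U/k, Mid/z/U/h, Mid/x/U/k, Mid/x/U/h} → row (9,2) (6,4) (4,3) (4,3)
{Mid/w/D/k, Mid/w/D/h, Mid/z/D/k, Mid/z/D/h, Mid/x/D/k, Mid/x/D/h} → row (9,2) (6,4) (0,4) (0,4)
{Mid/w/W/k, Mid/w/W/h, Mid/z/W/k, Mid/z/W/h, Mid/x/W/k, Mid/x/W/h} → row (9,2) (6,4) (1,6) (1,6)
{Lo/w/U/k, Lo/w/D/k, Lo/w/W/k} → row (1,7) (1,7) (1,7) (1,7)
{Lo/w/U/h, Lo/w/D/h, Lo/w/W/h} → row (7,0) (7,0) (7,0) (7,0)
{Lo/z/U/k, Lo/z/U/h, Lo/z/D/k, Lo/z/D/h, Lo/z/W/k, Lo/z/W/h} → row (2,9) (2,9) (2,9) (2,9)
{Lo/x/U/k, Lo/x/U/h, Lo/x/D/k, Lo/x/D/h, Lo/x/W/k, Lo/x/W/h} → row (2,2) (2,2) (2,2) (2,2)
That's 7 distinct rows out of 36 strategies.

7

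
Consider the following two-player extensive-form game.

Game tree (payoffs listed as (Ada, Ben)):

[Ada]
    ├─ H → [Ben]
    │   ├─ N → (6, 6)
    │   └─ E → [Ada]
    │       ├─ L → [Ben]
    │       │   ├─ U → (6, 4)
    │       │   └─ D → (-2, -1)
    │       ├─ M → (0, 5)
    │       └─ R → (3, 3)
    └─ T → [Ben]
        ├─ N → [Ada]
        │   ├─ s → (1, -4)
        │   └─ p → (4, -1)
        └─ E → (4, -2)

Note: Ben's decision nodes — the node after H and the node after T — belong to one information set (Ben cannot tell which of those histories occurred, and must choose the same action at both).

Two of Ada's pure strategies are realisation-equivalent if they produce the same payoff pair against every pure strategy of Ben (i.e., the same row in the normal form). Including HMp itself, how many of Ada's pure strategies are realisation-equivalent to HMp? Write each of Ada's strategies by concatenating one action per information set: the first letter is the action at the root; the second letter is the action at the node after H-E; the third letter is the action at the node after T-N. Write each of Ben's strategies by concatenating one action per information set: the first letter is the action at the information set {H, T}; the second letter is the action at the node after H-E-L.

2

Row for HMp (columns NU, ND, EU, ED): (6,6) (6,6) (0,5) (0,5).
Under HMp, Ada's choice at the node after T-N can never be reached regardless of what Ben does, so varying those choices leaves every outcome unchanged.
Holding the reachable choices fixed and varying the unreachable one freely already gives 2 equivalent strategies.
No other strategy reproduces this row, so those 2 are the full class: HMs, HMp.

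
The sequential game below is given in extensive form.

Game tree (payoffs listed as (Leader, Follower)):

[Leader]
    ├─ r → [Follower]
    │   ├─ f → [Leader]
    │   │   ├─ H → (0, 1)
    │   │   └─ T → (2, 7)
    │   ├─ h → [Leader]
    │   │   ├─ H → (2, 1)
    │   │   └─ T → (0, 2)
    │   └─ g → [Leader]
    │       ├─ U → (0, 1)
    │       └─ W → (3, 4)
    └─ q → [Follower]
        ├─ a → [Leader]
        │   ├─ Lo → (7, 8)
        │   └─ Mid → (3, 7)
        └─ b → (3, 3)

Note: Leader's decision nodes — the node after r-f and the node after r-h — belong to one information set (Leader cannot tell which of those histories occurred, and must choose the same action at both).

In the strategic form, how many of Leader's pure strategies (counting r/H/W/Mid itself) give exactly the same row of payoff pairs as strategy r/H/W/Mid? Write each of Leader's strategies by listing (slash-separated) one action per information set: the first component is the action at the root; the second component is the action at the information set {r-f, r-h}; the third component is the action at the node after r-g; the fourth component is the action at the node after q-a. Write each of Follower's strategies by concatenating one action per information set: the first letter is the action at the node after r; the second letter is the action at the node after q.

2

Row for r/H/W/Mid (columns fa, fb, ha, hb, ga, gb): (0,1) (0,1) (2,1) (2,1) (3,4) (3,4).
Under r/H/W/Mid, Leader's choice at the node after q-a can never be reached regardless of what Follower does, so varying those choices leaves every outcome unchanged.
Holding the reachable choices fixed and varying the unreachable one freely already gives 2 equivalent strategies.
No other strategy reproduces this row, so those 2 are the full class: r/H/W/Lo, r/H/W/Mid.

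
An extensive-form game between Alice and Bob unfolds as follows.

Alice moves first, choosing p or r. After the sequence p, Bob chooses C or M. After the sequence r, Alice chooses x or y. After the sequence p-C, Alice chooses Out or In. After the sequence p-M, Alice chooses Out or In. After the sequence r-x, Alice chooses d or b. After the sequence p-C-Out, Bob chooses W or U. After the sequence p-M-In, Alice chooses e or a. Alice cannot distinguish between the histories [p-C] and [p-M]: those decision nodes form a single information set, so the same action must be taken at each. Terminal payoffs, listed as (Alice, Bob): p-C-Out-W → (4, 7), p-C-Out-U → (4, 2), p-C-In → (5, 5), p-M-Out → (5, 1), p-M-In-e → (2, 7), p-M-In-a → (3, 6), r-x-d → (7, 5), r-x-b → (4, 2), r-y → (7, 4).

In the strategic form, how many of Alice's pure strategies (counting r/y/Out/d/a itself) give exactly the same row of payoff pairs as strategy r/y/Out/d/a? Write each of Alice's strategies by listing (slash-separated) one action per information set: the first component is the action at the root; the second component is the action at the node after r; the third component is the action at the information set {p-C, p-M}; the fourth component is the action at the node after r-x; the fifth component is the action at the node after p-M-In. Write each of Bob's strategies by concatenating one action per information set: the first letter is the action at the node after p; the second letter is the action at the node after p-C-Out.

8

Row for r/y/Out/d/a (columns CW, CU, MW, MU): (7,4) (7,4) (7,4) (7,4).
Under r/y/Out/d/a, Alice's choice at the information set {p-C, p-M} and at the node after r-x and at the node after p-M-In can never be reached regardless of what Bob does, so varying those choices leaves every outcome unchanged.
Holding the reachable choices fixed and varying the unreachable ones freely already gives 2 × 2 × 2 = 8 equivalent strategies.
No other strategy reproduces this row, so those 8 are the full class: r/y/Out/d/e, r/y/Out/d/a, r/y/Out/b/e, r/y/Out/b/a, r/y/In/d/e, r/y/In/d/a, r/y/In/b/e, r/y/In/b/a.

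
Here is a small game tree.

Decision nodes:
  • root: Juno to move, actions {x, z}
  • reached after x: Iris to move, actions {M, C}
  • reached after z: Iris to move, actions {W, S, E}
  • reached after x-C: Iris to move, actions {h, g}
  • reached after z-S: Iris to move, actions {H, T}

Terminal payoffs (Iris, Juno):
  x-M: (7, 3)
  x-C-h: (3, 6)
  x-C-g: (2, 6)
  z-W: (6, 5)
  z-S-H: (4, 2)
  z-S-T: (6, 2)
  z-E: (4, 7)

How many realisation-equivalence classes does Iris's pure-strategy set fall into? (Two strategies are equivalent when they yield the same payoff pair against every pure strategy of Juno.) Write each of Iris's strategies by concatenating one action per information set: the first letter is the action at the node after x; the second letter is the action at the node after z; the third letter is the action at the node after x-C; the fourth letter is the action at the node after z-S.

12

Iris has 24 pure strategies: MWhH, MWhT, MWgH, MWgT, MShH, MShT, MSgH, MSgT, MEhH, MEhT, MEgH, MEgT, CWhH, CWhT, CWgH, CWgT, CShH, CShT, CSgH, CSgT, CEhH, CEhT, CEgH, CEgT. Columns: x, z.
{MWhH, MWhT, MWgH, MWgT} → row (7,3) (6,5)
{MShH, MSgH} → row (7,3) (4,2)
{MShT, MSgT} → row (7,3) (6,2)
{MEhH, MEhT, MEgH, MEgT} → row (7,3) (4,7)
{CWhH, CWhT} → row (3,6) (6,5)
{CWgH, CWgT} → row (2,6) (6,5)
{CShH} → row (3,6) (4,2)
{CShT} → row (3,6) (6,2)
{CSgH} → row (2,6) (4,2)
{CSgT} → row (2,6) (6,2)
{CEhH, CEhT} → row (3,6) (4,7)
{CEgH, CEgT} → row (2,6) (4,7)
That's 12 distinct rows out of 24 strategies.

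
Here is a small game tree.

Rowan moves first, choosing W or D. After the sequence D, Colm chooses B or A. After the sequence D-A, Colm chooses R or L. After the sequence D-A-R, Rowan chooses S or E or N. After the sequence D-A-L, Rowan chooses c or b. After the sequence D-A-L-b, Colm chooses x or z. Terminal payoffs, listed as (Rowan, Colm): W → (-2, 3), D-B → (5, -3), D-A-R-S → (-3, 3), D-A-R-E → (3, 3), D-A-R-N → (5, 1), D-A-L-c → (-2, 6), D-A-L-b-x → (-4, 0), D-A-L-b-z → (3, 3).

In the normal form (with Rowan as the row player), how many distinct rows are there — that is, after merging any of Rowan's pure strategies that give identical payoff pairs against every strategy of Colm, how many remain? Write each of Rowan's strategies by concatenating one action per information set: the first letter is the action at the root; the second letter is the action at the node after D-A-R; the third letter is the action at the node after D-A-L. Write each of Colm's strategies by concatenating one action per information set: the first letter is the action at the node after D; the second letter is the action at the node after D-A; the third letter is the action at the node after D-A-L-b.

7

Rowan has 12 pure strategies: WSc, WSb, WEc, WEb, WNc, WNb, DSc, DSb, DEc, DEb, DNc, DNb. Columns: BRx, BRz, BLx, BLz, ARx, ARz, ALx, ALz.
{WSc, WSb, WEc, WEb, WNc, WNb} → row (-2,3) (-2,3) (-2,3) (-2,3) (-2,3) (-2,3) (-2,3) (-2,3)
{DSc} → row (5,-3) (5,-3) (5,-3) (5,-3) (-3,3) (-3,3) (-2,6) (-2,6)
{DSb} → row (5,-3) (5,-3) (5,-3) (5,-3) (-3,3) (-3,3) (-4,0) (3,3)
{DEc} → row (5,-3) (5,-3) (5,-3) (5,-3) (3,3) (3,3) (-2,6) (-2,6)
{DEb} → row (5,-3) (5,-3) (5,-3) (5,-3) (3,3) (3,3) (-4,0) (3,3)
{DNc} → row (5,-3) (5,-3) (5,-3) (5,-3) (5,1) (5,1) (-2,6) (-2,6)
{DNb} → row (5,-3) (5,-3) (5,-3) (5,-3) (5,1) (5,1) (-4,0) (3,3)
That's 7 distinct rows out of 12 strategies.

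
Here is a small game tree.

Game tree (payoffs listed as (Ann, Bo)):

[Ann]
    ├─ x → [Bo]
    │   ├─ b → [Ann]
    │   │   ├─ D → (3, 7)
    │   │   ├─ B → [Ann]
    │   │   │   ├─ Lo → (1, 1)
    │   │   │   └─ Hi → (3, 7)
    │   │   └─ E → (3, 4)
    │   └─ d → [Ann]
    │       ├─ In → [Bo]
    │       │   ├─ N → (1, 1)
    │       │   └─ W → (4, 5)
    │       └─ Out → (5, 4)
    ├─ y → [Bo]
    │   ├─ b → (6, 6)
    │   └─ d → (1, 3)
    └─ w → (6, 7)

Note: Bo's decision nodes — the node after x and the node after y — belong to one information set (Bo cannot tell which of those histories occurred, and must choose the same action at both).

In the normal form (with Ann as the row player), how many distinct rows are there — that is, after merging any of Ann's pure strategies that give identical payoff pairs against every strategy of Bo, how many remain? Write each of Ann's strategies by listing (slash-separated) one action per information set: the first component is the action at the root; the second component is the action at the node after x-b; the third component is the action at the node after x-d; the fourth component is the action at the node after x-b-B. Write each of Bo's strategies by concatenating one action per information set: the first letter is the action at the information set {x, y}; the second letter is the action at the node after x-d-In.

Ann has 36 pure strategies: x/D/In/Lo, x/D/In/Hi, x/D/Out/Lo, x/D/Out/Hi, x/B/In/Lo, x/B/In/Hi, x/B/Out/Lo, x/B/Out/Hi, x/E/In/Lo, x/E/In/Hi, x/E/Out/Lo, x/E/Out/Hi, y/D/In/Lo, y/D/In/Hi, y/D/Out/Lo, y/D/Out/Hi, y/B/In/Lo, y/B/In/Hi, y/B/Out/Lo, y/B/Out/Hi, y/E/In/Lo, y/E/In/Hi, y/E/Out/Lo, y/E/Out/Hi, w/D/In/Lo, w/D/In/Hi, w/D/Out/Lo, w/D/Out/Hi, w/B/In/Lo, w/B/In/Hi, w/B/Out/Lo, w/B/Out/Hi, w/E/In/Lo, w/E/In/Hi, w/E/Out/Lo, w/E/Out/Hi. Columns: bN, bW, dN, dW.
{x/D/In/Lo, x/D/In/Hi, x/B/In/Hi} → row (3,7) (3,7) (1,1) (4,5)
{x/D/Out/Lo, x/D/Out/Hi, x/B/Out/Hi} → row (3,7) (3,7) (5,4) (5,4)
{x/B/In/Lo} → row (1,1) (1,1) (1,1) (4,5)
{x/B/Out/Lo} → row (1,1) (1,1) (5,4) (5,4)
{x/E/In/Lo, x/E/In/Hi} → row (3,4) (3,4) (1,1) (4,5)
{x/E/Out/Lo, x/E/Out/Hi} → row (3,4) (3,4) (5,4) (5,4)
{y/D/In/Lo, y/D/In/Hi, y/D/Out/Lo, y/D/Out/Hi, y/B/In/Lo, y/B/In/Hi, y/B/Out/Lo, y/B/Out/Hi, y/E/In/Lo, y/E/In/Hi, y/E/Out/Lo, y/E/Out/Hi} → row (6,6) (6,6) (1,3) (1,3)
{w/D/In/Lo, w/D/In/Hi, w/D/Out/Lo, w/D/Out/Hi, w/B/In/Lo, w/B/In/Hi, w/B/Out/Lo, w/B/Out/Hi, w/E/In/Lo, w/E/In/Hi, w/E/Out/Lo, w/E/Out/Hi} → row (6,7) (6,7) (6,7) (6,7)
That's 8 distinct rows out of 36 strategies.

8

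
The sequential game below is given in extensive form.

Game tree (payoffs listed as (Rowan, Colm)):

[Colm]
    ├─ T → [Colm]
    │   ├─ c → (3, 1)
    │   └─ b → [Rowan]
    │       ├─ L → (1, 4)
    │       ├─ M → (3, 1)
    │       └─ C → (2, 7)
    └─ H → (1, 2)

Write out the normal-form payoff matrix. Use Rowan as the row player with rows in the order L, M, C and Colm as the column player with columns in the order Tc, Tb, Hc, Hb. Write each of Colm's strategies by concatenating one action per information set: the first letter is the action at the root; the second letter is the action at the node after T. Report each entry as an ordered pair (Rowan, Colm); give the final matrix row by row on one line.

L: (3,1) (1,4) (1,2) (1,2) | M: (3,1) (3,1) (1,2) (1,2) | C: (3,1) (2,7) (1,2) (1,2)

Row L: Tc→(3,1), Tb→(1,4), Hc→(1,2), Hb→(1,2)
Row M: Tc→(3,1), Tb→(3,1), Hc→(1,2), Hb→(1,2)
Row C: Tc→(3,1), Tb→(2,7), Hc→(1,2), Hb→(1,2)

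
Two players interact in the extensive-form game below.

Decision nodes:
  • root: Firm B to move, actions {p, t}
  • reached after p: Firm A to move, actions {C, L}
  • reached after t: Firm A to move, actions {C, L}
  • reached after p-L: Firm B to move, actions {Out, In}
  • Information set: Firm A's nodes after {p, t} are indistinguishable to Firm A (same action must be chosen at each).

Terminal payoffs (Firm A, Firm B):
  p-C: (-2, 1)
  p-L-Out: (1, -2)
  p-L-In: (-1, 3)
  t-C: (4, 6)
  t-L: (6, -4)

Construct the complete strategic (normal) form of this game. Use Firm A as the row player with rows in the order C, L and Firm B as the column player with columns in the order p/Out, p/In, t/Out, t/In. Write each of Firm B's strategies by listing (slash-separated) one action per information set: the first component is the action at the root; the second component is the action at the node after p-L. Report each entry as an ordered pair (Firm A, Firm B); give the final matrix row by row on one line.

        p/Out     p/In    t/Out     t/In
   C   (-2,1)   (-2,1)    (4,6)    (4,6)
   L   (1,-2)   (-1,3)   (6,-4)   (6,-4)

C: (-2,1) (-2,1) (4,6) (4,6) | L: (1,-2) (-1,3) (6,-4) (6,-4)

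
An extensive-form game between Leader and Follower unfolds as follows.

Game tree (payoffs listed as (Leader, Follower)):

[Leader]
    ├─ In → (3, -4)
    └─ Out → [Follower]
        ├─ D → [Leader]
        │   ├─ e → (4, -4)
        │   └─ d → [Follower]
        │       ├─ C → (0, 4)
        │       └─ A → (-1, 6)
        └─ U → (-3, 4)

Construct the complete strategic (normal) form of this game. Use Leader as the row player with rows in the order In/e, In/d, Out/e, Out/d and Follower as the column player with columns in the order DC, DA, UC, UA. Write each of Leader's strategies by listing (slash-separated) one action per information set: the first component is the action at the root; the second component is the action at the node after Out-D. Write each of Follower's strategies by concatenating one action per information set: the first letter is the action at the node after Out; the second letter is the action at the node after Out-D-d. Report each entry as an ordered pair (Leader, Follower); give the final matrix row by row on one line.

            DC       DA       UC       UA
 In/e   (3,-4)   (3,-4)   (3,-4)   (3,-4)
 In/d   (3,-4)   (3,-4)   (3,-4)   (3,-4)
Out/e   (4,-4)   (4,-4)   (-3,4)   (-3,4)
Out/d    (0,4)   (-1,6)   (-3,4)   (-3,4)

In/e: (3,-4) (3,-4) (3,-4) (3,-4) | In/d: (3,-4) (3,-4) (3,-4) (3,-4) | Out/e: (4,-4) (4,-4) (-3,4) (-3,4) | Out/d: (0,4) (-1,6) (-3,4) (-3,4)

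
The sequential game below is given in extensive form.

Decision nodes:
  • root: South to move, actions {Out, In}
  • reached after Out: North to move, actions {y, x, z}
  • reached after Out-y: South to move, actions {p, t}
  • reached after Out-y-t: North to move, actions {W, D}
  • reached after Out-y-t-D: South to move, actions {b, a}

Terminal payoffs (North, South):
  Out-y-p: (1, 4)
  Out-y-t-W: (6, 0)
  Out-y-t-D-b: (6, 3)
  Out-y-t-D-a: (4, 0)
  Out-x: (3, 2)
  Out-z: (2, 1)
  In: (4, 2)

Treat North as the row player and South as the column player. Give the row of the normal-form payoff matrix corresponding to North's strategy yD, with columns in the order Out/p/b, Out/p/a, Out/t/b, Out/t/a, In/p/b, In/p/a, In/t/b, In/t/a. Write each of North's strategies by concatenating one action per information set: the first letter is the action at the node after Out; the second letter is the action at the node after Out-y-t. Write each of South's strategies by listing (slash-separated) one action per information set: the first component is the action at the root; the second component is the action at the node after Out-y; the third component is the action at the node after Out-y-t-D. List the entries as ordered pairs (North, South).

vs Out/p/b: South plays Out → North plays y at [Out] → South plays p at [Out-y] → (1, 4)
vs Out/p/a: South plays Out → North plays y at [Out] → South plays p at [Out-y] → (1, 4)
vs Out/t/b: South plays Out → North plays y at [Out] → South plays t at [Out-y] → North plays D at [Out-y-t] → South plays b at [Out-y-t-D] → (6, 3)
vs Out/t/a: South plays Out → North plays y at [Out] → South plays t at [Out-y] → North plays D at [Out-y-t] → South plays a at [Out-y-t-D] → (4, 0)
vs In/p/b: South plays In → (4, 2)
vs In/p/a: South plays In → (4, 2)
vs In/t/b: South plays In → (4, 2)
vs In/t/a: South plays In → (4, 2)

(1,4) (1,4) (6,3) (4,0) (4,2) (4,2) (4,2) (4,2)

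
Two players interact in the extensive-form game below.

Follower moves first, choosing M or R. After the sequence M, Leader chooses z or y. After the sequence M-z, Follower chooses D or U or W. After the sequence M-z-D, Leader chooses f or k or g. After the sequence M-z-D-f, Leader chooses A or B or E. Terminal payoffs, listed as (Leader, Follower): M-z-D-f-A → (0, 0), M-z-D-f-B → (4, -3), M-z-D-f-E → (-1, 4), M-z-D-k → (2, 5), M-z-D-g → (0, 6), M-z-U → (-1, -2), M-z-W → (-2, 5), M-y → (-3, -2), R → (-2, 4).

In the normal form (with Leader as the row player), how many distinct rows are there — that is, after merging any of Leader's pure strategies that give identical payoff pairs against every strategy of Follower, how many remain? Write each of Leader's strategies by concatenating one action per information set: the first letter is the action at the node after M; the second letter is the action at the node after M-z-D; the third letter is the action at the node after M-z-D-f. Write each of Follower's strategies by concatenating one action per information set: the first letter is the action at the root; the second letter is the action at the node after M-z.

6

Leader has 18 pure strategies: zfA, zfB, zfE, zkA, zkB, zkE, zgA, zgB, zgE, yfA, yfB, yfE, ykA, ykB, ykE, ygA, ygB, ygE. Columns: MD, MU, MW, RD, RU, RW.
{zfA} → row (0,0) (-1,-2) (-2,5) (-2,4) (-2,4) (-2,4)
{zfB} → row (4,-3) (-1,-2) (-2,5) (-2,4) (-2,4) (-2,4)
{zfE} → row (-1,4) (-1,-2) (-2,5) (-2,4) (-2,4) (-2,4)
{zkA, zkB, zkE} → row (2,5) (-1,-2) (-2,5) (-2,4) (-2,4) (-2,4)
{zgA, zgB, zgE} → row (0,6) (-1,-2) (-2,5) (-2,4) (-2,4) (-2,4)
{yfA, yfB, yfE, ykA, ykB, ykE, ygA, ygB, ygE} → row (-3,-2) (-3,-2) (-3,-2) (-2,4) (-2,4) (-2,4)
That's 6 distinct rows out of 18 strategies.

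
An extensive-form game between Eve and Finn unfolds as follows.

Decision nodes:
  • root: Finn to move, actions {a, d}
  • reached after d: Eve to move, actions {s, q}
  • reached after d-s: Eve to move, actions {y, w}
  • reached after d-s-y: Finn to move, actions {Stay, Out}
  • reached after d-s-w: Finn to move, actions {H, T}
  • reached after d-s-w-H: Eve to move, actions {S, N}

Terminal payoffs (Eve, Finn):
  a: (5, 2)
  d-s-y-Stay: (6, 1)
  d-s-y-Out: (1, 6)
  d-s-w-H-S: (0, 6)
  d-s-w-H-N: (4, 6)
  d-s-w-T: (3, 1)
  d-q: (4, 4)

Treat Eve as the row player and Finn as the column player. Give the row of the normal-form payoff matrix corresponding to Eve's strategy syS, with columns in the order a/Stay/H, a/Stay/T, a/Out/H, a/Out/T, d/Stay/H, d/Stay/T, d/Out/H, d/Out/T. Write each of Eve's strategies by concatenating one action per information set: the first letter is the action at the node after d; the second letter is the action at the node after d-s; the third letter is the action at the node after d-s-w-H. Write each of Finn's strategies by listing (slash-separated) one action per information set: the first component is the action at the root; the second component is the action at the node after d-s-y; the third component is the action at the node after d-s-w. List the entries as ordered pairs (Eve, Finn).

vs a/Stay/H: Finn plays a → (5, 2)
vs a/Stay/T: Finn plays a → (5, 2)
vs a/Out/H: Finn plays a → (5, 2)
vs a/Out/T: Finn plays a → (5, 2)
vs d/Stay/H: Finn plays d → Eve plays s at [d] → Eve plays y at [d-s] → Finn plays Stay at [d-s-y] → (6, 1)
vs d/Stay/T: Finn plays d → Eve plays s at [d] → Eve plays y at [d-s] → Finn plays Stay at [d-s-y] → (6, 1)
vs d/Out/H: Finn plays d → Eve plays s at [d] → Eve plays y at [d-s] → Finn plays Out at [d-s-y] → (1, 6)
vs d/Out/T: Finn plays d → Eve plays s at [d] → Eve plays y at [d-s] → Finn plays Out at [d-s-y] → (1, 6)

(5,2) (5,2) (5,2) (5,2) (6,1) (6,1) (1,6) (1,6)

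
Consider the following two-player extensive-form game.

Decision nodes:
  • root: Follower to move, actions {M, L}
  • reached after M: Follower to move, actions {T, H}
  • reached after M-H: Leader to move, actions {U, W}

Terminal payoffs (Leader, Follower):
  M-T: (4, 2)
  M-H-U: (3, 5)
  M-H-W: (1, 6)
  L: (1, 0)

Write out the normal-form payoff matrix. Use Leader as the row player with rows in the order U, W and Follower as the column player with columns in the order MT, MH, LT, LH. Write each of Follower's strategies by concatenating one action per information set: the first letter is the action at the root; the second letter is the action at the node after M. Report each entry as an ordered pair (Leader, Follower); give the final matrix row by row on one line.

U: (4,2) (3,5) (1,0) (1,0) | W: (4,2) (1,6) (1,0) (1,0)

Row U: MT→(4,2), MH→(3,5), LT→(1,0), LH→(1,0)
Row W: MT→(4,2), MH→(1,6), LT→(1,0), LH→(1,0)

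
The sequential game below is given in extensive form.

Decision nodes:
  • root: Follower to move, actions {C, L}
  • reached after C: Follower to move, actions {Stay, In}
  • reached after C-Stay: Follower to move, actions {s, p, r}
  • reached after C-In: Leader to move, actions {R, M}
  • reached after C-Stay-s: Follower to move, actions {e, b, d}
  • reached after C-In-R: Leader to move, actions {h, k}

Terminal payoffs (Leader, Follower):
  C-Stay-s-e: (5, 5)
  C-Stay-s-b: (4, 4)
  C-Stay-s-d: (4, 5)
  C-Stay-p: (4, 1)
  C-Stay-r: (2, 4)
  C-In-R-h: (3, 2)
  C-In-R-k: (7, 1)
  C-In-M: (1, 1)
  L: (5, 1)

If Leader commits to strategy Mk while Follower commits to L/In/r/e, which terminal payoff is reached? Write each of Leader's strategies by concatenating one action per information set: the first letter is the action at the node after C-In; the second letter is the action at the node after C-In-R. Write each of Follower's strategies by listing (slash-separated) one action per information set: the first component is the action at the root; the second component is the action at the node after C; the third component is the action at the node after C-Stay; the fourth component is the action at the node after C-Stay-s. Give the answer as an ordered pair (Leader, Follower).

Trace the play path from the root:
  Follower plays L
→ terminal payoff (5, 1).
(Leader's choice at the node after C-In is never reached on this path, so it doesn't affect the outcome.)

(5, 1)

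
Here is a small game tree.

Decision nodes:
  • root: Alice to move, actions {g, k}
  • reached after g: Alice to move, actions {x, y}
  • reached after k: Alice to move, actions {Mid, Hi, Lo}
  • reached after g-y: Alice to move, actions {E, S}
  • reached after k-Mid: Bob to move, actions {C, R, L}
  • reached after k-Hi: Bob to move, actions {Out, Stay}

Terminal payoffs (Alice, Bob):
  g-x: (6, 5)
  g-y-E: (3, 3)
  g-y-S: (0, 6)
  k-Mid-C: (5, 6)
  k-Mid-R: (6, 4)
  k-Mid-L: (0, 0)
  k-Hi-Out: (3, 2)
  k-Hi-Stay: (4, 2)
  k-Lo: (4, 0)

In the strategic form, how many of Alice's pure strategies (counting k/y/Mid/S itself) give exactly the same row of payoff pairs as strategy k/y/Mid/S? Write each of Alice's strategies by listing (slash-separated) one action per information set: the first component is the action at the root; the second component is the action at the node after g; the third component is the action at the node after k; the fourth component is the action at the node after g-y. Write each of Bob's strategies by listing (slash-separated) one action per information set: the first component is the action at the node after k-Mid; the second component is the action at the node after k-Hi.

Row for k/y/Mid/S (columns C/Out, C/Stay, R/Out, R/Stay, L/Out, L/Stay): (5,6) (5,6) (6,4) (6,4) (0,0) (0,0).
Under k/y/Mid/S, Alice's choice at the node after g and at the node after g-y can never be reached regardless of what Bob does, so varying those choices leaves every outcome unchanged.
Holding the reachable choices fixed and varying the unreachable ones freely already gives 2 × 2 = 4 equivalent strategies.
No other strategy reproduces this row, so those 4 are the full class: k/x/Mid/E, k/x/Mid/S, k/y/Mid/E, k/y/Mid/S.

4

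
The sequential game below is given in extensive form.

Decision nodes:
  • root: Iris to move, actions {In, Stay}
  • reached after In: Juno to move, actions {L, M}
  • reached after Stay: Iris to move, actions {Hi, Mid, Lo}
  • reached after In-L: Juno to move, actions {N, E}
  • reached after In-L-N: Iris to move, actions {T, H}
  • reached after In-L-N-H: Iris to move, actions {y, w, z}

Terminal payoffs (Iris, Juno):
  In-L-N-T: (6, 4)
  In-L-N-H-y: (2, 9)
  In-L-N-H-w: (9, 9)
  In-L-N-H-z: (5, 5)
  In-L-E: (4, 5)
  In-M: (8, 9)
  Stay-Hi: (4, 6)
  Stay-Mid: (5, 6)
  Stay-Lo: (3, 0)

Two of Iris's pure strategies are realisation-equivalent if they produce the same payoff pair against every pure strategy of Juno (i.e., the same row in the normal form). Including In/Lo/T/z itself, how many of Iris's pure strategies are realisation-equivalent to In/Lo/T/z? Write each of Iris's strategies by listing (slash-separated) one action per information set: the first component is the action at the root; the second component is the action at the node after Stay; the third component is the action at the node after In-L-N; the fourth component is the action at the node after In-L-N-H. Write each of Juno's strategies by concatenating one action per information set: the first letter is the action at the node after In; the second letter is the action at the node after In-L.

Row for In/Lo/T/z (columns LN, LE, MN, ME): (6,4) (4,5) (8,9) (8,9).
Under In/Lo/T/z, Iris's choice at the node after Stay and at the node after In-L-N-H can never be reached regardless of what Juno does, so varying those choices leaves every outcome unchanged.
Holding the reachable choices fixed and varying the unreachable ones freely already gives 3 × 3 = 9 equivalent strategies.
No other strategy reproduces this row, so those 9 are the full class: In/Hi/T/y, In/Hi/T/w, In/Hi/T/z, In/Mid/T/y, In/Mid/T/w, In/Mid/T/z, In/Lo/T/y, In/Lo/T/w, In/Lo/T/z.

9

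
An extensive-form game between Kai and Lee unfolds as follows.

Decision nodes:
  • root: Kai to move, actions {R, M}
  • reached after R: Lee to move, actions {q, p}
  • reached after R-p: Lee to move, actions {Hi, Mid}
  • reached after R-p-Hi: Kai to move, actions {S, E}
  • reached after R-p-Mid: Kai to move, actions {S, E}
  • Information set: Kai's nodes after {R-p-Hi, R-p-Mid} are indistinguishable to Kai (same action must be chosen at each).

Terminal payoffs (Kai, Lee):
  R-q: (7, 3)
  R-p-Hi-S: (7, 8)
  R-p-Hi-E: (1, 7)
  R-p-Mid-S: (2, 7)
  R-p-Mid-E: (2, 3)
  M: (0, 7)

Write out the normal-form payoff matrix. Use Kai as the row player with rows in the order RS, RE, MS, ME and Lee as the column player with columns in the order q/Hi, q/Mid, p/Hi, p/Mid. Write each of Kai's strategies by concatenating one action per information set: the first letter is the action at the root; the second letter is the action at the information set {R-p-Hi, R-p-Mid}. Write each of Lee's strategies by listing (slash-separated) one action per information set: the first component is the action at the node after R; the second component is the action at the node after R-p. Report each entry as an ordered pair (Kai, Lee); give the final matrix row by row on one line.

RS: (7,3) (7,3) (7,8) (2,7) | RE: (7,3) (7,3) (1,7) (2,3) | MS: (0,7) (0,7) (0,7) (0,7) | ME: (0,7) (0,7) (0,7) (0,7)

Row RS: q/Hi→(7,3), q/Mid→(7,3), p/Hi→(7,8), p/Mid→(2,7)
Row RE: q/Hi→(7,3), q/Mid→(7,3), p/Hi→(1,7), p/Mid→(2,3)
Row MS: q/Hi→(0,7), q/Mid→(0,7), p/Hi→(0,7), p/Mid→(0,7)
Row ME: q/Hi→(0,7), q/Mid→(0,7), p/Hi→(0,7), p/Mid→(0,7)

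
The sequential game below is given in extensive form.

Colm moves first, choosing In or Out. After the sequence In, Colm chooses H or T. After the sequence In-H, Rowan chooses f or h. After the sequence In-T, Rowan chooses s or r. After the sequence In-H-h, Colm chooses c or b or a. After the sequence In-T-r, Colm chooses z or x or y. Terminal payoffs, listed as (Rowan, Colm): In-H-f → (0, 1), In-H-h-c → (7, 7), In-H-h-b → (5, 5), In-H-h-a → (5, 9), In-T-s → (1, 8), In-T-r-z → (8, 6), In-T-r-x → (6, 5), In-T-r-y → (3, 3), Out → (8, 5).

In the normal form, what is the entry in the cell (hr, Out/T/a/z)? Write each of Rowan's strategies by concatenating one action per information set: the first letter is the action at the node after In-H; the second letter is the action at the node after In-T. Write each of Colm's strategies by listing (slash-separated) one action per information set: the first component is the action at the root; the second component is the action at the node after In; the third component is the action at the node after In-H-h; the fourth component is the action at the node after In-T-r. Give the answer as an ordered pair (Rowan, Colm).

(8, 5)

Trace the play path from the root:
  Colm plays Out
→ terminal payoff (8, 5).
(Rowan's choice at the node after In-H is never reached on this path, so it doesn't affect the outcome.)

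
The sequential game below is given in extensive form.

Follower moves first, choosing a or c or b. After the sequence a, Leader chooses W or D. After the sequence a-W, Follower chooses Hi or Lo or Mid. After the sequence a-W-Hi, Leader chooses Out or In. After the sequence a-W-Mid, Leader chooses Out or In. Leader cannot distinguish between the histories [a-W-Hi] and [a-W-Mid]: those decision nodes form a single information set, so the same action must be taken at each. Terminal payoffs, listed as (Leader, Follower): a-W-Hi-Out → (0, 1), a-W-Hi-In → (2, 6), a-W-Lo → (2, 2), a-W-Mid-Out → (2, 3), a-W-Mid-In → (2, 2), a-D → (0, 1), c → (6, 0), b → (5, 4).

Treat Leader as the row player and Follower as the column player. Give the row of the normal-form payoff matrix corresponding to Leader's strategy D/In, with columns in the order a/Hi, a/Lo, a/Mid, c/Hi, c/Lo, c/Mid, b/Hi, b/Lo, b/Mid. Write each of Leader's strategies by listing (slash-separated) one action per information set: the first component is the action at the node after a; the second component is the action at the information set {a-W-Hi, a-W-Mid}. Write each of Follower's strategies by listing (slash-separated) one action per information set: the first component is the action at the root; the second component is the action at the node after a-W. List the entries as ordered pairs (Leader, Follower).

(0,1) (0,1) (0,1) (6,0) (6,0) (6,0) (5,4) (5,4) (5,4)

vs a/Hi: Follower plays a → Leader plays D at [a] → (0, 1)
vs a/Lo: Follower plays a → Leader plays D at [a] → (0, 1)
vs a/Mid: Follower plays a → Leader plays D at [a] → (0, 1)
vs c/Hi: Follower plays c → (6, 0)
vs c/Lo: Follower plays c → (6, 0)
vs c/Mid: Follower plays c → (6, 0)
vs b/Hi: Follower plays b → (5, 4)
vs b/Lo: Follower plays b → (5, 4)
vs b/Mid: Follower plays b → (5, 4)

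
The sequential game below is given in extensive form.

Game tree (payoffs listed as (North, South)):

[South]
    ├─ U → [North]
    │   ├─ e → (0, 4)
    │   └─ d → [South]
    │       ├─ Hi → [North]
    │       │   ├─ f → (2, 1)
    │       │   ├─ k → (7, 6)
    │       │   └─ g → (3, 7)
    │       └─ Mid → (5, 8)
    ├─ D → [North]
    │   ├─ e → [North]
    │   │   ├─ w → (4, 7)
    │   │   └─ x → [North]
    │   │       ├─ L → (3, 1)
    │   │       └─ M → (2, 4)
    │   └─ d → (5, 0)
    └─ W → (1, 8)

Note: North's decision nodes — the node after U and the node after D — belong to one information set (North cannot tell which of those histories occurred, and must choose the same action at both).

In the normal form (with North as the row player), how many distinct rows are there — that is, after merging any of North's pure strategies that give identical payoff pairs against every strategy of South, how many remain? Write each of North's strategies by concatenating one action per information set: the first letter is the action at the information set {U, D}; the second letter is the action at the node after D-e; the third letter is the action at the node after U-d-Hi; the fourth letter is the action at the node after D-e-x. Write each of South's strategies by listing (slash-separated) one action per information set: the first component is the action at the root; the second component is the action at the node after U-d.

6

North has 24 pure strategies: ewfL, ewfM, ewkL, ewkM, ewgL, ewgM, exfL, exfM, exkL, exkM, exgL, exgM, dwfL, dwfM, dwkL, dwkM, dwgL, dwgM, dxfL, dxfM, dxkL, dxkM, dxgL, dxgM. Columns: U/Hi, U/Mid, D/Hi, D/Mid, W/Hi, W/Mid.
{ewfL, ewfM, ewkL, ewkM, ewgL, ewgM} → row (0,4) (0,4) (4,7) (4,7) (1,8) (1,8)
{exfL, exkL, exgL} → row (0,4) (0,4) (3,1) (3,1) (1,8) (1,8)
{exfM, exkM, exgM} → row (0,4) (0,4) (2,4) (2,4) (1,8) (1,8)
{dwfL, dwfM, dxfL, dxfM} → row (2,1) (5,8) (5,0) (5,0) (1,8) (1,8)
{dwkL, dwkM, dxkL, dxkM} → row (7,6) (5,8) (5,0) (5,0) (1,8) (1,8)
{dwgL, dwgM, dxgL, dxgM} → row (3,7) (5,8) (5,0) (5,0) (1,8) (1,8)
That's 6 distinct rows out of 24 strategies.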